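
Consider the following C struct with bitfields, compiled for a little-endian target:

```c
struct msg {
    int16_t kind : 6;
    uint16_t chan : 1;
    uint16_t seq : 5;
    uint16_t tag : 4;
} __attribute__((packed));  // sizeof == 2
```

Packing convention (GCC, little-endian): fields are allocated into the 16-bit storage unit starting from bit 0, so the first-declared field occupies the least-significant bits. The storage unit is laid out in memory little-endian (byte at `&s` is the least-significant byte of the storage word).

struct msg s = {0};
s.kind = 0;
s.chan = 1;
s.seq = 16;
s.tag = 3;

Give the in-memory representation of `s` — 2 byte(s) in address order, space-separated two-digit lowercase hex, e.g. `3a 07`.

40 38

kind (6b) val=0 bits=0x0 at bit 0: 0x0000
chan (1b) val=1 bits=0x1 at bit 6: 0x0040
seq (5b) val=16 bits=0x10 at bit 7: 0x0840
tag (4b) val=3 bits=0x3 at bit 12: 0x3840
word = 0x3840 → little-endian bytes:
  [0]=0x40  [1]=0x38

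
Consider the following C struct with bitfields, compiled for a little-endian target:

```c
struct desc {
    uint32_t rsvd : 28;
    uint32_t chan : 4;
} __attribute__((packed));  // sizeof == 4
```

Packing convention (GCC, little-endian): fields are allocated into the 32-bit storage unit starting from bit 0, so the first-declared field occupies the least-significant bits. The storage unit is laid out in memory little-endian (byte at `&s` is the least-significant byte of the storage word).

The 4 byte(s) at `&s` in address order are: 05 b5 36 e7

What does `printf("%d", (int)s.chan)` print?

14

[0]=0x05 [1]=0xb5 [2]=0x36 [3]=0xe7 (little-endian) → word 0xe736b505
rsvd [0+:28] = (word>>0) & 0xfffffff = 121025797
chan [28+:4] = (word>>28) & 0xf = 14  ←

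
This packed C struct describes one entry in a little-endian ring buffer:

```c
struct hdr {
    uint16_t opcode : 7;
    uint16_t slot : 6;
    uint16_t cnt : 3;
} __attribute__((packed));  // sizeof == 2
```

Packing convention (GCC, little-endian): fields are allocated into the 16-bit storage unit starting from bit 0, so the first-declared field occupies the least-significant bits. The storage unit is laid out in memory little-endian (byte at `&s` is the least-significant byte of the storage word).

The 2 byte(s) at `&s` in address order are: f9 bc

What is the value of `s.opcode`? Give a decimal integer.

121

[0]=0xf9 [1]=0xbc (little-endian) → word 0xbcf9
opcode [0+:7] = (word>>0) & 0x7f = 121  ←
slot [7+:6] = (word>>7) & 0x3f = 57
cnt [13+:3] = (word>>13) & 0x7 = 5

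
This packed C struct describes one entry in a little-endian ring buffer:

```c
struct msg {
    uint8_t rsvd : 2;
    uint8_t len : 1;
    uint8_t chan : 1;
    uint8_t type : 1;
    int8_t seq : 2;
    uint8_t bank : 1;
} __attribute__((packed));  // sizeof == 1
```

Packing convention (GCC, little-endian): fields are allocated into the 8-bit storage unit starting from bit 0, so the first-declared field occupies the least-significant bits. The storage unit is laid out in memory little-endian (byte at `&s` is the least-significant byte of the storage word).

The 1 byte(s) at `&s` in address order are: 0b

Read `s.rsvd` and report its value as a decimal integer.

[0]=0x0b (little-endian) → word 0x0b
rsvd:2 @ bit 0 → (0x0b>>0)&0x3 = 0x3  ←
len:1 @ bit 2 → (0x0b>>2)&0x1 = 0x0
chan:1 @ bit 3 → (0x0b>>3)&0x1 = 0x1
type:1 @ bit 4 → (0x0b>>4)&0x1 = 0x0
seq:2 @ bit 5 → (0x0b>>5)&0x3 = 0x0
bank:1 @ bit 7 → (0x0b>>7)&0x1 = 0x0

3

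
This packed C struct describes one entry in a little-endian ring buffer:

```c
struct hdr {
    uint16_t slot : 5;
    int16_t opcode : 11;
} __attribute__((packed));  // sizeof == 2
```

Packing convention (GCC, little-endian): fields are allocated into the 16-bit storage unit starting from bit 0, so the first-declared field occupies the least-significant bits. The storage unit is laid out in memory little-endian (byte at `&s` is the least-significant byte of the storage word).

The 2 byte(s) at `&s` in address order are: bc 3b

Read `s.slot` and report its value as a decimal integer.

[0]=0xbc [1]=0x3b (little-endian) → word 0x3bbc
slot [0+:5] = (word>>0) & 0x1f = 28  ←
opcode [5+:11] = (word>>5) & 0x7ff = 477

28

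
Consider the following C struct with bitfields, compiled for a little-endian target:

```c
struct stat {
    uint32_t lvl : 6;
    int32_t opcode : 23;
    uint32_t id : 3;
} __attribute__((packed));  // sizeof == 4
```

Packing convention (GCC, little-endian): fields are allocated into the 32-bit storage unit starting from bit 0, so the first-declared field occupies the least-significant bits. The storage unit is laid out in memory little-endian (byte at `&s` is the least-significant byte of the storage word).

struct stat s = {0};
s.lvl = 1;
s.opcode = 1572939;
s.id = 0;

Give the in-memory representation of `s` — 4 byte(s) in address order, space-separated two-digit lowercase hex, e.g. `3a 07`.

c1 12 00 06

lvl (6b) val=1 bits=0x1 at bit 0: 0x00000001
opcode (23b) val=1572939 bits=0x18004b at bit 6: 0x060012c1
id (3b) val=0 bits=0x0 at bit 29: 0x060012c1
word = 0x060012c1 → little-endian bytes:
  [0]=0xc1  [1]=0x12  [2]=0x00  [3]=0x06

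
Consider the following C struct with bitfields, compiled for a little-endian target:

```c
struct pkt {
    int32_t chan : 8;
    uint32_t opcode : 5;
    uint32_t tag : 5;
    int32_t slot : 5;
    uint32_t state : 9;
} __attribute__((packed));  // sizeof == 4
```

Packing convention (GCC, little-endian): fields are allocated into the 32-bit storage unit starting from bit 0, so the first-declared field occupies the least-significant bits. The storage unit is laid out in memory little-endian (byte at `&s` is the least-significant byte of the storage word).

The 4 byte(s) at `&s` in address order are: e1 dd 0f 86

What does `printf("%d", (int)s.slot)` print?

[0]=0xe1 [1]=0xdd [2]=0x0f [3]=0x86 (little-endian) → word 0x860fdde1
chan:8 @ bit 0 → (0x860fdde1>>0)&0xff = 0xe1
opcode:5 @ bit 8 → (0x860fdde1>>8)&0x1f = 0x1d
tag:5 @ bit 13 → (0x860fdde1>>13)&0x1f = 0x1e
slot:5 @ bit 18 → (0x860fdde1>>18)&0x1f = 0x3  ←
state:9 @ bit 23 → (0x860fdde1>>23)&0x1ff = 0x10c
slot signed 5b, MSB=0: value = 3

3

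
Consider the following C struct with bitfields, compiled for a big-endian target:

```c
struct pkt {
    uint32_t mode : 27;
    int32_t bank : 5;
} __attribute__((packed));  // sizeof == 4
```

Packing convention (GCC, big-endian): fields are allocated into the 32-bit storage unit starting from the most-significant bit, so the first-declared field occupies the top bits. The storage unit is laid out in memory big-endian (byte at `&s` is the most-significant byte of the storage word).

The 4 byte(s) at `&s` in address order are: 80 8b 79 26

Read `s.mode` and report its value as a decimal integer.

67394505

[0]=0x80 [1]=0x8b [2]=0x79 [3]=0x26 (big-endian) → word 0x808b7926
mode:27 @ bit 5 → (0x808b7926>>5)&0x7ffffff = 0x4045bc9  ←
bank:5 @ bit 0 → (0x808b7926>>0)&0x1f = 0x6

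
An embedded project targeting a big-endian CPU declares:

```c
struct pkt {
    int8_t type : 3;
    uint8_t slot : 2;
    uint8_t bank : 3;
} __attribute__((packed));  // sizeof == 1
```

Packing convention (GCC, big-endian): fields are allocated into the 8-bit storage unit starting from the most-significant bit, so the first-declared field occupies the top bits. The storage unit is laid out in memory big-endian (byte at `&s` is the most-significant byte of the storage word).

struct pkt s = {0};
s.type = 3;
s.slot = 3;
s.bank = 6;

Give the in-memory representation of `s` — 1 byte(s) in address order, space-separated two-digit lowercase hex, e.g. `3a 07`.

[5+:3] type=3 & 0x7 = 0x3; word=0x60
[3+:2] slot=3 & 0x3 = 0x3; word=0x78
[0+:3] bank=6 & 0x7 = 0x6; word=0x7e
word = 0x7e → big-endian bytes:
  [0]=0x7e

7e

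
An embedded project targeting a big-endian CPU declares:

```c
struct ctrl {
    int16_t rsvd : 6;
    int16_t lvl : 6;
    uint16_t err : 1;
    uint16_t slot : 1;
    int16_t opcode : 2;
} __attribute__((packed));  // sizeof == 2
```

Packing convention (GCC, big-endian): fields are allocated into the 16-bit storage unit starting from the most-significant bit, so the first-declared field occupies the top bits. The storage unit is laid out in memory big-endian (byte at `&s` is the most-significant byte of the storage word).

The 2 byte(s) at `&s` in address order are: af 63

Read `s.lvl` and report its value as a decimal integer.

-10

[0]=0xaf [1]=0x63 (big-endian) → word 0xaf63
rsvd:6 @ bit 10 → (0xaf63>>10)&0x3f = 0x2b
lvl:6 @ bit 4 → (0xaf63>>4)&0x3f = 0x36  ←
err:1 @ bit 3 → (0xaf63>>3)&0x1 = 0x0
slot:1 @ bit 2 → (0xaf63>>2)&0x1 = 0x0
opcode:2 @ bit 0 → (0xaf63>>0)&0x3 = 0x3
lvl signed 6b, MSB=1: 54 - 64 = -10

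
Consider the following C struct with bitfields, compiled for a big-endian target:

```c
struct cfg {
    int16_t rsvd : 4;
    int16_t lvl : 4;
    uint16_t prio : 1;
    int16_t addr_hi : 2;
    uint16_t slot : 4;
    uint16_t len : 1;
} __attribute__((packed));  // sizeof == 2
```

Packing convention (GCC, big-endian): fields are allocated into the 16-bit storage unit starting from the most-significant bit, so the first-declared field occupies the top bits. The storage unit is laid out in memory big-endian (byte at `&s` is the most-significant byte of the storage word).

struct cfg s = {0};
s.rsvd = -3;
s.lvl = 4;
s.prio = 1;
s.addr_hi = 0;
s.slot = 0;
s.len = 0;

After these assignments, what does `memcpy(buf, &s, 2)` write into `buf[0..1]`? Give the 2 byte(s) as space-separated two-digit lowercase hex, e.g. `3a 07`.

d4 80

[12+:4] rsvd=-3 & 0xf = 0xd; word=0xd000
[8+:4] lvl=4 & 0xf = 0x4; word=0xd400
[7+:1] prio=1 & 0x1 = 0x1; word=0xd480
[5+:2] addr_hi=0 & 0x3 = 0x0; word=0xd480
[1+:4] slot=0 & 0xf = 0x0; word=0xd480
[0+:1] len=0 & 0x1 = 0x0; word=0xd480
word = 0xd480 → big-endian bytes:
  [0]=0xd4  [1]=0x80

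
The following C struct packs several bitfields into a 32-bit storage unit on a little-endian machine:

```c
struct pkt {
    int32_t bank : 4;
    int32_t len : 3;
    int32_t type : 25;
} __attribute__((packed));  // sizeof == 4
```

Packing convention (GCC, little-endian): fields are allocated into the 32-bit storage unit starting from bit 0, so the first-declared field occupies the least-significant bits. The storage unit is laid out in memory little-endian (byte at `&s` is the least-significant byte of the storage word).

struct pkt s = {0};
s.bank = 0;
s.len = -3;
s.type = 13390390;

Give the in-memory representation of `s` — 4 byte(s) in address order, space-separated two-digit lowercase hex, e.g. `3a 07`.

bank:4 = 0 → 0x0 << 0 → word 0x00000000
len:3 = -3 → 0x5 << 4 → word 0x00000050
type:25 = 13390390 → 0xcc5236 << 7 → word 0x66291b50
word = 0x66291b50 → little-endian bytes:
  [0]=0x50  [1]=0x1b  [2]=0x29  [3]=0x66

50 1b 29 66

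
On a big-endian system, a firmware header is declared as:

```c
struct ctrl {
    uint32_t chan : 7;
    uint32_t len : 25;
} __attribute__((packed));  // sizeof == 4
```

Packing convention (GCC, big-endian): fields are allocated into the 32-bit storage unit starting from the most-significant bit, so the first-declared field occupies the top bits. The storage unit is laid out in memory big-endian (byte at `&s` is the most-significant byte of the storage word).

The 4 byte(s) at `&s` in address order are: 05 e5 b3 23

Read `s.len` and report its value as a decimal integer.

[0]=0x05 [1]=0xe5 [2]=0xb3 [3]=0x23 (big-endian) → word 0x05e5b323
chan [25+:7] = (word>>25) & 0x7f = 2
len [0+:25] = (word>>0) & 0x1ffffff = 31830819  ←

31830819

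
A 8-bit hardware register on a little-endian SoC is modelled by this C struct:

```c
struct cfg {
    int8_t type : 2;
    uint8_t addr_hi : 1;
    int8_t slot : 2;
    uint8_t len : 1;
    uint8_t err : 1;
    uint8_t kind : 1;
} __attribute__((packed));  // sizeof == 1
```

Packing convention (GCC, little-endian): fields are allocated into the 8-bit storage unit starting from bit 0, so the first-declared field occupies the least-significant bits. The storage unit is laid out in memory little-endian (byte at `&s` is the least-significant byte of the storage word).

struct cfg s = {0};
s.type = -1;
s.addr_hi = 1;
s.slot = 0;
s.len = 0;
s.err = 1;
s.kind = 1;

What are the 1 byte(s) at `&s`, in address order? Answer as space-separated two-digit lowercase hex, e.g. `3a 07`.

c7

type (2b) val=-1 bits=0x3 at bit 0: 0x03
addr_hi (1b) val=1 bits=0x1 at bit 2: 0x07
slot (2b) val=0 bits=0x0 at bit 3: 0x07
len (1b) val=0 bits=0x0 at bit 5: 0x07
err (1b) val=1 bits=0x1 at bit 6: 0x47
kind (1b) val=1 bits=0x1 at bit 7: 0xc7
word = 0xc7 → little-endian bytes:
  [0]=0xc7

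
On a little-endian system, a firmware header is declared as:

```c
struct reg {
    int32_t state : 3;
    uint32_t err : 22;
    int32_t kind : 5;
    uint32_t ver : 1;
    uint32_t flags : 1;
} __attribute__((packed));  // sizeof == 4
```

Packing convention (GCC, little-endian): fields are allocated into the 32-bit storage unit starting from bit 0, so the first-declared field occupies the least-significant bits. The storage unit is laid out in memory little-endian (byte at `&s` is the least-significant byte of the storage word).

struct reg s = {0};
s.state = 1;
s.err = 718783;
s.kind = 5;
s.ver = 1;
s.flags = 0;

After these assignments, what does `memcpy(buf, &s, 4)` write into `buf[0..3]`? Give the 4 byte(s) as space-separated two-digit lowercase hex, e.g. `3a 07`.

state (3b) val=1 bits=0x1 at bit 0: 0x00000001
err (22b) val=718783 bits=0xaf7bf at bit 3: 0x0057bdf9
kind (5b) val=5 bits=0x5 at bit 25: 0x0a57bdf9
ver (1b) val=1 bits=0x1 at bit 30: 0x4a57bdf9
flags (1b) val=0 bits=0x0 at bit 31: 0x4a57bdf9
word = 0x4a57bdf9 → little-endian bytes:
  [0]=0xf9  [1]=0xbd  [2]=0x57  [3]=0x4a

f9 bd 57 4a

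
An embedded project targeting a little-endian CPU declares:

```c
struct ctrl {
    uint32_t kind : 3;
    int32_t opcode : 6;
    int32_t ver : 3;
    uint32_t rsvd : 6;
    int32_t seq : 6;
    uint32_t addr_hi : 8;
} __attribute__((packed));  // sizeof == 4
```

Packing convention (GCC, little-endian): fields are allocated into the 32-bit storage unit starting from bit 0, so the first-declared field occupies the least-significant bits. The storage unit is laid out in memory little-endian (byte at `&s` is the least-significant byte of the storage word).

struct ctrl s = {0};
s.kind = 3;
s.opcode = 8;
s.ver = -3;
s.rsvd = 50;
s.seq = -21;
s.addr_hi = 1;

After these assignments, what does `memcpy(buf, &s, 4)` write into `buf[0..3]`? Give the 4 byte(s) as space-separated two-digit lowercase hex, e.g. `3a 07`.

43 2a af 01

[0+:3] kind=3 & 0x7 = 0x3; word=0x00000003
[3+:6] opcode=8 & 0x3f = 0x8; word=0x00000043
[9+:3] ver=-3 & 0x7 = 0x5; word=0x00000a43
[12+:6] rsvd=50 & 0x3f = 0x32; word=0x00032a43
[18+:6] seq=-21 & 0x3f = 0x2b; word=0x00af2a43
[24+:8] addr_hi=1 & 0xff = 0x1; word=0x01af2a43
word = 0x01af2a43 → little-endian bytes:
  [0]=0x43  [1]=0x2a  [2]=0xaf  [3]=0x01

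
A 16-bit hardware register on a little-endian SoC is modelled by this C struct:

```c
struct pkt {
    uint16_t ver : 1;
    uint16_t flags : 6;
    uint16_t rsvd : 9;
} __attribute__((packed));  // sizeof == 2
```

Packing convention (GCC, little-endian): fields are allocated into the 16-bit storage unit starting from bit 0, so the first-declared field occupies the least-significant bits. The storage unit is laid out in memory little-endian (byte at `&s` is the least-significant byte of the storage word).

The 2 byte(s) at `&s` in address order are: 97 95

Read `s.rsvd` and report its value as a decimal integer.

[0]=0x97 [1]=0x95 (little-endian) → word 0x9597
ver:1 @ bit 0 → (0x9597>>0)&0x1 = 0x1
flags:6 @ bit 1 → (0x9597>>1)&0x3f = 0xb
rsvd:9 @ bit 7 → (0x9597>>7)&0x1ff = 0x12b  ←

299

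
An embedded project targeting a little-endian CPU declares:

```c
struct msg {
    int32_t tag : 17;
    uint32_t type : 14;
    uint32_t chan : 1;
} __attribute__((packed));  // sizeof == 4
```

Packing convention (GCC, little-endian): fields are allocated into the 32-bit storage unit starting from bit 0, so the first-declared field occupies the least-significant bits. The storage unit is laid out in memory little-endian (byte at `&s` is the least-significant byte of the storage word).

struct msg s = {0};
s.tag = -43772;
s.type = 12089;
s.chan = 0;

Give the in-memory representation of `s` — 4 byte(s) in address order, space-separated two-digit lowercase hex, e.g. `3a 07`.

04 55 73 5e

[0+:17] tag=-43772 & 0x1ffff = 0x15504; word=0x00015504
[17+:14] type=12089 & 0x3fff = 0x2f39; word=0x5e735504
[31+:1] chan=0 & 0x1 = 0x0; word=0x5e735504
word = 0x5e735504 → little-endian bytes:
  [0]=0x04  [1]=0x55  [2]=0x73  [3]=0x5e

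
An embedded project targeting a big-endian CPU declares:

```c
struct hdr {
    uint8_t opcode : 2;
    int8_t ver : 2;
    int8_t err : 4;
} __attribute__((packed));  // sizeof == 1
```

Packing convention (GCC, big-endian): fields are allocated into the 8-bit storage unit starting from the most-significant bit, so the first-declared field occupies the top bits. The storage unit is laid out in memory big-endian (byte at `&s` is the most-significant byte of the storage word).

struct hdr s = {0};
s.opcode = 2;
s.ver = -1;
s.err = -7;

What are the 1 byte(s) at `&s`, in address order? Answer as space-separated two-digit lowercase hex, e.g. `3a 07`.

opcode (2b) val=2 bits=0x2 at bit 6: 0x80
ver (2b) val=-1 bits=0x3 at bit 4: 0xb0
err (4b) val=-7 bits=0x9 at bit 0: 0xb9
word = 0xb9 → big-endian bytes:
  [0]=0xb9

b9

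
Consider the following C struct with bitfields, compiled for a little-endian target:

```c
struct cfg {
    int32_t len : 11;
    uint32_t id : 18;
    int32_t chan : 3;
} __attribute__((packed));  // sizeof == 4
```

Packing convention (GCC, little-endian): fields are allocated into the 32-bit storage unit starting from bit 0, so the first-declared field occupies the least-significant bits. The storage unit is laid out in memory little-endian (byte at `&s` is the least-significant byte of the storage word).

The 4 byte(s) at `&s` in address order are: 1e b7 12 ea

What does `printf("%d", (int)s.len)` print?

-226

[0]=0x1e [1]=0xb7 [2]=0x12 [3]=0xea (little-endian) → word 0xea12b71e
len [0+:11] = (word>>0) & 0x7ff = 1822  ←
id [11+:18] = (word>>11) & 0x3ffff = 82518
chan [29+:3] = (word>>29) & 0x7 = 7
len signed 11b, MSB=1: 1822 - 2048 = -226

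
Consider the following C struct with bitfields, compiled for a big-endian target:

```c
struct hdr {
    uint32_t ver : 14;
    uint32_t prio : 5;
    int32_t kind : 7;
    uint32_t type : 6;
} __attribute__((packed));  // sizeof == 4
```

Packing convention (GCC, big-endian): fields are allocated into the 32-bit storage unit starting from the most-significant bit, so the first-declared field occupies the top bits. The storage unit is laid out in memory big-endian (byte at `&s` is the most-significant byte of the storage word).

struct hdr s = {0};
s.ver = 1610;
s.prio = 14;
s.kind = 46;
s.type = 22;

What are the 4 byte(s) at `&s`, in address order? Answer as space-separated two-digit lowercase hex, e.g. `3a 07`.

ver (14b) val=1610 bits=0x64a at bit 18: 0x19280000
prio (5b) val=14 bits=0xe at bit 13: 0x1929c000
kind (7b) val=46 bits=0x2e at bit 6: 0x1929cb80
type (6b) val=22 bits=0x16 at bit 0: 0x1929cb96
word = 0x1929cb96 → big-endian bytes:
  [0]=0x19  [1]=0x29  [2]=0xcb  [3]=0x96

19 29 cb 96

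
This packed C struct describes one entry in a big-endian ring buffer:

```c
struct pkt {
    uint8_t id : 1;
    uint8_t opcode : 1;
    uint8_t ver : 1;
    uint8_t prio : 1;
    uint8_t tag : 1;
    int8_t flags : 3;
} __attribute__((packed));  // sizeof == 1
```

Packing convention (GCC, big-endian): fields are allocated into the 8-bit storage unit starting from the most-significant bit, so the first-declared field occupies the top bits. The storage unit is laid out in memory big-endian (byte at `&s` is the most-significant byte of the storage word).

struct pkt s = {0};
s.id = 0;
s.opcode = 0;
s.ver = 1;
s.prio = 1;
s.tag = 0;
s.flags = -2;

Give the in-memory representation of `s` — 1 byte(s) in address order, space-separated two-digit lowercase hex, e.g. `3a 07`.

36

id:1 = 0 → 0x0 << 7 → word 0x00
opcode:1 = 0 → 0x0 << 6 → word 0x00
ver:1 = 1 → 0x1 << 5 → word 0x20
prio:1 = 1 → 0x1 << 4 → word 0x30
tag:1 = 0 → 0x0 << 3 → word 0x30
flags:3 = -2 → 0x6 << 0 → word 0x36
word = 0x36 → big-endian bytes:
  [0]=0x36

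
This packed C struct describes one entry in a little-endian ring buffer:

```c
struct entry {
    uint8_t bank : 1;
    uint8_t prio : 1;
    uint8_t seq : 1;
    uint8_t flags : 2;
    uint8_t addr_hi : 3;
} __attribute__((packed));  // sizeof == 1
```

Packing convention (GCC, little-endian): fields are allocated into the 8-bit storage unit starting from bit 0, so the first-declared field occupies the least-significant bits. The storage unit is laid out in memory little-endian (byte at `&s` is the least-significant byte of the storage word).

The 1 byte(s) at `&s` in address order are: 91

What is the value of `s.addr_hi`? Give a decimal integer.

[0]=0x91 (little-endian) → word 0x91
bank:1 @ bit 0 → (0x91>>0)&0x1 = 0x1
prio:1 @ bit 1 → (0x91>>1)&0x1 = 0x0
seq:1 @ bit 2 → (0x91>>2)&0x1 = 0x0
flags:2 @ bit 3 → (0x91>>3)&0x3 = 0x2
addr_hi:3 @ bit 5 → (0x91>>5)&0x7 = 0x4  ←

4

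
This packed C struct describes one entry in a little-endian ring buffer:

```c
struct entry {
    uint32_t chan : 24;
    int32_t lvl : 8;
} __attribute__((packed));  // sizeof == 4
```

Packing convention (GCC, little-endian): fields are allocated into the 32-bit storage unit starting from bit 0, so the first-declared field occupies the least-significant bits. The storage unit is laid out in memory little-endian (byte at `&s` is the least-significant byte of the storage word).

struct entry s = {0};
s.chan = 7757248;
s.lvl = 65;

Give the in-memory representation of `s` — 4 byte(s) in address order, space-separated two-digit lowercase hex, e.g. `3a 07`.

c0 5d 76 41

chan:24 = 7757248 → 0x765dc0 << 0 → word 0x00765dc0
lvl:8 = 65 → 0x41 << 24 → word 0x41765dc0
word = 0x41765dc0 → little-endian bytes:
  [0]=0xc0  [1]=0x5d  [2]=0x76  [3]=0x41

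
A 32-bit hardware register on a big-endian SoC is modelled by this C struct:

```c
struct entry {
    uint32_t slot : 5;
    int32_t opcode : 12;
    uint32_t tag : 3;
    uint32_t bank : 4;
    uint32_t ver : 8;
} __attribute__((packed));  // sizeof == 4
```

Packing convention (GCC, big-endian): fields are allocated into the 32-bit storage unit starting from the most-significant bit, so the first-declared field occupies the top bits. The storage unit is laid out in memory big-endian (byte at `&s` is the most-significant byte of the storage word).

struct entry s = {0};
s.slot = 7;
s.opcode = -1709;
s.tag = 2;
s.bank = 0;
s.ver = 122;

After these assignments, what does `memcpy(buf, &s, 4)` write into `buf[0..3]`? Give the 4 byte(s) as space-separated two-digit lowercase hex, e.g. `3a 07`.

slot:5 = 7 → 0x7 << 27 → word 0x38000000
opcode:12 = -1709 → 0x953 << 15 → word 0x3ca98000
tag:3 = 2 → 0x2 << 12 → word 0x3ca9a000
bank:4 = 0 → 0x0 << 8 → word 0x3ca9a000
ver:8 = 122 → 0x7a << 0 → word 0x3ca9a07a
word = 0x3ca9a07a → big-endian bytes:
  [0]=0x3c  [1]=0xa9  [2]=0xa0  [3]=0x7a

3c a9 a0 7a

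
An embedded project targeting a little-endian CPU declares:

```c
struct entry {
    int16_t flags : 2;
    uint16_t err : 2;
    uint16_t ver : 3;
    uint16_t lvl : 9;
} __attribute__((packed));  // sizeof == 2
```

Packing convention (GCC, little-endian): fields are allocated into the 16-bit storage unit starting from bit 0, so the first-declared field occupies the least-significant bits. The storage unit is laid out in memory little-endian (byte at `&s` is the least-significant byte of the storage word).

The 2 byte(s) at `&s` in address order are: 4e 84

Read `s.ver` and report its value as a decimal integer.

[0]=0x4e [1]=0x84 (little-endian) → word 0x844e
flags [0+:2] = (word>>0) & 0x3 = 2
err [2+:2] = (word>>2) & 0x3 = 3
ver [4+:3] = (word>>4) & 0x7 = 4  ←
lvl [7+:9] = (word>>7) & 0x1ff = 264

4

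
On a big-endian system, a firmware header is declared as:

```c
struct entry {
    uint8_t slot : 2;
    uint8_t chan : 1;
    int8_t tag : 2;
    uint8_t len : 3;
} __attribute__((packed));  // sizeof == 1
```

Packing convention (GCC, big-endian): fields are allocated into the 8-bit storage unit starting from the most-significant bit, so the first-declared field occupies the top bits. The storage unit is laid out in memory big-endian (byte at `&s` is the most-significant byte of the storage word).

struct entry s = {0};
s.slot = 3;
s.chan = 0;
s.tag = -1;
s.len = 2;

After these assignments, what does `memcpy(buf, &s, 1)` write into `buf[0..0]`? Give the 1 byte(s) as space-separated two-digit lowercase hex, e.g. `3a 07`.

[6+:2] slot=3 & 0x3 = 0x3; word=0xc0
[5+:1] chan=0 & 0x1 = 0x0; word=0xc0
[3+:2] tag=-1 & 0x3 = 0x3; word=0xd8
[0+:3] len=2 & 0x7 = 0x2; word=0xda
word = 0xda → big-endian bytes:
  [0]=0xda

da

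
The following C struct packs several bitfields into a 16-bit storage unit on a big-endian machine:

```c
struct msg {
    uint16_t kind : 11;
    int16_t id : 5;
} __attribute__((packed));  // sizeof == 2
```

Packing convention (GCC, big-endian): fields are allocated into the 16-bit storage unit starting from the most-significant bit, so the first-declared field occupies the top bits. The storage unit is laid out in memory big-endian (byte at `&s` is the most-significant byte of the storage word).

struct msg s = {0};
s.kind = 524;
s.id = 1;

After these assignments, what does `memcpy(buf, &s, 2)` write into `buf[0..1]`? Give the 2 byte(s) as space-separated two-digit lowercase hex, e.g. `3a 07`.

kind (11b) val=524 bits=0x20c at bit 5: 0x4180
id (5b) val=1 bits=0x1 at bit 0: 0x4181
word = 0x4181 → big-endian bytes:
  [0]=0x41  [1]=0x81

41 81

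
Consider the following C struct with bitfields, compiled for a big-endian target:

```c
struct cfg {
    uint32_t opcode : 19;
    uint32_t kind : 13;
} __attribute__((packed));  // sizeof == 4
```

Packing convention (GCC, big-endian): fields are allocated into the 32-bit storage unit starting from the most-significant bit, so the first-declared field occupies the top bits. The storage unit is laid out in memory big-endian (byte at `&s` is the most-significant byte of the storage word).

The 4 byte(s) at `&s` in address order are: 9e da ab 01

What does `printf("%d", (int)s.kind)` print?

[0]=0x9e [1]=0xda [2]=0xab [3]=0x01 (big-endian) → word 0x9edaab01
opcode:19 @ bit 13 → (0x9edaab01>>13)&0x7ffff = 0x4f6d5
kind:13 @ bit 0 → (0x9edaab01>>0)&0x1fff = 0xb01  ←

2817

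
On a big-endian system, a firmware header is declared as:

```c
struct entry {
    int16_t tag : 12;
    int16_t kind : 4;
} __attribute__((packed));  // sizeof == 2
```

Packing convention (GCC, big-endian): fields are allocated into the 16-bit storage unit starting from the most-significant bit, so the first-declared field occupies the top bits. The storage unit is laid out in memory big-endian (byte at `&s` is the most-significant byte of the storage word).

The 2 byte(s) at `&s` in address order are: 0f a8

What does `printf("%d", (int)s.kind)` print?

[0]=0x0f [1]=0xa8 (big-endian) → word 0x0fa8
tag:12 @ bit 4 → (0x0fa8>>4)&0xfff = 0xfa
kind:4 @ bit 0 → (0x0fa8>>0)&0xf = 0x8  ←
kind signed 4b, MSB=1: 8 - 16 = -8

-8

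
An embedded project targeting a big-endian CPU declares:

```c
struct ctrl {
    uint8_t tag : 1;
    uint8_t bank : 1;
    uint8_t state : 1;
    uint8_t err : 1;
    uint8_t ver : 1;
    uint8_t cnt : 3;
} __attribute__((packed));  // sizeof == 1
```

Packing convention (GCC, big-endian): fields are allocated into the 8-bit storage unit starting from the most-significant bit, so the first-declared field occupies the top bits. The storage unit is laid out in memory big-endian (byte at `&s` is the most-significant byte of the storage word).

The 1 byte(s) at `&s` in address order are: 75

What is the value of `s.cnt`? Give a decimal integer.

5

[0]=0x75 (big-endian) → word 0x75
tag [7+:1] = (word>>7) & 0x1 = 0
bank [6+:1] = (word>>6) & 0x1 = 1
state [5+:1] = (word>>5) & 0x1 = 1
err [4+:1] = (word>>4) & 0x1 = 1
ver [3+:1] = (word>>3) & 0x1 = 0
cnt [0+:3] = (word>>0) & 0x7 = 5  ←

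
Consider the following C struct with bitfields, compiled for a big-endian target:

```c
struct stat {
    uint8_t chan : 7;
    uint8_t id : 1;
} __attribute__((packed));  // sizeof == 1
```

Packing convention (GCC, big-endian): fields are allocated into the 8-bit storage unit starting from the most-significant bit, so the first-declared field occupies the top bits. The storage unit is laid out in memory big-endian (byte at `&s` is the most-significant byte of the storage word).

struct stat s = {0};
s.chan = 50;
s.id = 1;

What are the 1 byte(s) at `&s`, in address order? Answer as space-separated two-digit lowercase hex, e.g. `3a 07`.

65

chan (7b) val=50 bits=0x32 at bit 1: 0x64
id (1b) val=1 bits=0x1 at bit 0: 0x65
word = 0x65 → big-endian bytes:
  [0]=0x65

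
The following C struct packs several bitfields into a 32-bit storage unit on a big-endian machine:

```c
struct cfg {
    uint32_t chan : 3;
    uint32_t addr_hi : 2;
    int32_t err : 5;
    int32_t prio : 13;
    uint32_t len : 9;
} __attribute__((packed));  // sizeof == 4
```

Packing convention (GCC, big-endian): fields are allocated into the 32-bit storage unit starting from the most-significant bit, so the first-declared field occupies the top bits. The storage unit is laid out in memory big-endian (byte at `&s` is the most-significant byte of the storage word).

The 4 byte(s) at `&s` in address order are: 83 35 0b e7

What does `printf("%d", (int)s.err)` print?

[0]=0x83 [1]=0x35 [2]=0x0b [3]=0xe7 (big-endian) → word 0x83350be7
chan:3 @ bit 29 → (0x83350be7>>29)&0x7 = 0x4
addr_hi:2 @ bit 27 → (0x83350be7>>27)&0x3 = 0x0
err:5 @ bit 22 → (0x83350be7>>22)&0x1f = 0xc  ←
prio:13 @ bit 9 → (0x83350be7>>9)&0x1fff = 0x1a85
len:9 @ bit 0 → (0x83350be7>>0)&0x1ff = 0x1e7
err signed 5b, MSB=0: value = 12

12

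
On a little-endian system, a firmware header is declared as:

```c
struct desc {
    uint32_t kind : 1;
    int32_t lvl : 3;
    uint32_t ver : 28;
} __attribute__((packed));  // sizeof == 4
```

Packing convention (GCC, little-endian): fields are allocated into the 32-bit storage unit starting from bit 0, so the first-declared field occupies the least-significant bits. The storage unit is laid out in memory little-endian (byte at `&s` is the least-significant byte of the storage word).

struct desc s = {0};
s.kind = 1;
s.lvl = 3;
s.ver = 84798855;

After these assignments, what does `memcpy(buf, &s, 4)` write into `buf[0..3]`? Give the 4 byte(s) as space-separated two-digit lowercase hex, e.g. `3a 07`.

77 d8 de 50

kind:1 = 1 → 0x1 << 0 → word 0x00000001
lvl:3 = 3 → 0x3 << 1 → word 0x00000007
ver:28 = 84798855 → 0x50ded87 << 4 → word 0x50ded877
word = 0x50ded877 → little-endian bytes:
  [0]=0x77  [1]=0xd8  [2]=0xde  [3]=0x50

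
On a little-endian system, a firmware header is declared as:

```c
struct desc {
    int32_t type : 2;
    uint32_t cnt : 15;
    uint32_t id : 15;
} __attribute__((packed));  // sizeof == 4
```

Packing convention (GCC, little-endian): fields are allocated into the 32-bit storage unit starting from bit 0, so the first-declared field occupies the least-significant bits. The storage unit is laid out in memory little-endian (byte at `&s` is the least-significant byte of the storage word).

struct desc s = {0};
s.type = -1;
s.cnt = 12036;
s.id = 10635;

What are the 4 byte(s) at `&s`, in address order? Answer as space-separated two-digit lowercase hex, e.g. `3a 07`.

type (2b) val=-1 bits=0x3 at bit 0: 0x00000003
cnt (15b) val=12036 bits=0x2f04 at bit 2: 0x0000bc13
id (15b) val=10635 bits=0x298b at bit 17: 0x5316bc13
word = 0x5316bc13 → little-endian bytes:
  [0]=0x13  [1]=0xbc  [2]=0x16  [3]=0x53

13 bc 16 53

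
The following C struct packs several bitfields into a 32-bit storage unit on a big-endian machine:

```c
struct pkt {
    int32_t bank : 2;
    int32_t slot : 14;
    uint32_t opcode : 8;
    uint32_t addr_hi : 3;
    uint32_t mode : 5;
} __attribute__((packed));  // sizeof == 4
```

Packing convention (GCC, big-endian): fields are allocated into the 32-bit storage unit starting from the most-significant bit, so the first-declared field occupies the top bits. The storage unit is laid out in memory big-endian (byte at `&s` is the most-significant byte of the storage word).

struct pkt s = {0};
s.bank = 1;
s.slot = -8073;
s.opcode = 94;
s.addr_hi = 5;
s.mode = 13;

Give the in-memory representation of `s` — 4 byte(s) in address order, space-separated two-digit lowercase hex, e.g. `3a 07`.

60 77 5e ad

bank (2b) val=1 bits=0x1 at bit 30: 0x40000000
slot (14b) val=-8073 bits=0x2077 at bit 16: 0x60770000
opcode (8b) val=94 bits=0x5e at bit 8: 0x60775e00
addr_hi (3b) val=5 bits=0x5 at bit 5: 0x60775ea0
mode (5b) val=13 bits=0xd at bit 0: 0x60775ead
word = 0x60775ead → big-endian bytes:
  [0]=0x60  [1]=0x77  [2]=0x5e  [3]=0xad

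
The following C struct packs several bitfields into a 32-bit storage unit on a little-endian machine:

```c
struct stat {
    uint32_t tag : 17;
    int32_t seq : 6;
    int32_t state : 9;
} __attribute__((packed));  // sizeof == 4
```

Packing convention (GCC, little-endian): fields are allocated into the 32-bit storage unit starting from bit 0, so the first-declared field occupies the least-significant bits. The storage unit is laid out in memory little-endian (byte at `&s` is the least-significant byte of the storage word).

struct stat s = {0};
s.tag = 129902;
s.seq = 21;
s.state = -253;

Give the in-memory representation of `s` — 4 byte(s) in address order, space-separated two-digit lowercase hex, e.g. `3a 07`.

6e fb ab 81

[0+:17] tag=129902 & 0x1ffff = 0x1fb6e; word=0x0001fb6e
[17+:6] seq=21 & 0x3f = 0x15; word=0x002bfb6e
[23+:9] state=-253 & 0x1ff = 0x103; word=0x81abfb6e
word = 0x81abfb6e → little-endian bytes:
  [0]=0x6e  [1]=0xfb  [2]=0xab  [3]=0x81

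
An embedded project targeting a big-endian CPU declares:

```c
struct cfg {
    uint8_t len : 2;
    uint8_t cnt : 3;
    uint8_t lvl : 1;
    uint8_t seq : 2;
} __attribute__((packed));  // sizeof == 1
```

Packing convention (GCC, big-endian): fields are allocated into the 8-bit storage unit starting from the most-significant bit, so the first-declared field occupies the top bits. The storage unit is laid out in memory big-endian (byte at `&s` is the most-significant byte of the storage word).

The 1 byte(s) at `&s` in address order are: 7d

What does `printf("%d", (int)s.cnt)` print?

[0]=0x7d (big-endian) → word 0x7d
len [6+:2] = (word>>6) & 0x3 = 1
cnt [3+:3] = (word>>3) & 0x7 = 7  ←
lvl [2+:1] = (word>>2) & 0x1 = 1
seq [0+:2] = (word>>0) & 0x3 = 1

7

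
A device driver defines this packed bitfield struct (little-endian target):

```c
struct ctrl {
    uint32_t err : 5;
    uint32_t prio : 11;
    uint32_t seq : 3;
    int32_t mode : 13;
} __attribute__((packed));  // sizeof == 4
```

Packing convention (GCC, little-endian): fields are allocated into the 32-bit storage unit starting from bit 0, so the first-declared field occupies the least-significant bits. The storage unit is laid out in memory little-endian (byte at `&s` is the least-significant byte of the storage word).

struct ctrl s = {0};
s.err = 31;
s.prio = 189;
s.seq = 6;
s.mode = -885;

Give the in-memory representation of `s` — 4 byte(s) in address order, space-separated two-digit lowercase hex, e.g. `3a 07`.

err:5 = 31 → 0x1f << 0 → word 0x0000001f
prio:11 = 189 → 0xbd << 5 → word 0x000017bf
seq:3 = 6 → 0x6 << 16 → word 0x000617bf
mode:13 = -885 → 0x1c8b << 19 → word 0xe45e17bf
word = 0xe45e17bf → little-endian bytes:
  [0]=0xbf  [1]=0x17  [2]=0x5e  [3]=0xe4

bf 17 5e e4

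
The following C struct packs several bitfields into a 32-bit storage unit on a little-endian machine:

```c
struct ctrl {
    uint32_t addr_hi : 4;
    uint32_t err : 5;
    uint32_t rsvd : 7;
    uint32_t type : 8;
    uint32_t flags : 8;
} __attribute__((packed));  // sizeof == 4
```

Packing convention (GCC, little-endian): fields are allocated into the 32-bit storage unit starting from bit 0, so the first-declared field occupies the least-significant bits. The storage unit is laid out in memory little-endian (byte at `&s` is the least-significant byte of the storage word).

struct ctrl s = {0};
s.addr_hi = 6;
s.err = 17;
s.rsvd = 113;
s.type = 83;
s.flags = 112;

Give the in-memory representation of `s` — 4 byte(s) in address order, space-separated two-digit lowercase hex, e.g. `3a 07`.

addr_hi (4b) val=6 bits=0x6 at bit 0: 0x00000006
err (5b) val=17 bits=0x11 at bit 4: 0x00000116
rsvd (7b) val=113 bits=0x71 at bit 9: 0x0000e316
type (8b) val=83 bits=0x53 at bit 16: 0x0053e316
flags (8b) val=112 bits=0x70 at bit 24: 0x7053e316
word = 0x7053e316 → little-endian bytes:
  [0]=0x16  [1]=0xe3  [2]=0x53  [3]=0x70

16 e3 53 70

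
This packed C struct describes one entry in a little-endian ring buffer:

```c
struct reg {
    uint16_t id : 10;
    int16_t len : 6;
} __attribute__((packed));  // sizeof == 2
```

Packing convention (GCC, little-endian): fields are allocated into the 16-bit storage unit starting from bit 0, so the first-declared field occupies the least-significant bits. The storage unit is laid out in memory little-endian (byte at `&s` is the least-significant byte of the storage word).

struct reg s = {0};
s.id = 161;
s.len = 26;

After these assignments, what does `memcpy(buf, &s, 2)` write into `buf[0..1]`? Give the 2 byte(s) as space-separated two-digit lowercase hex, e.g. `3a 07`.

a1 68

id (10b) val=161 bits=0xa1 at bit 0: 0x00a1
len (6b) val=26 bits=0x1a at bit 10: 0x68a1
word = 0x68a1 → little-endian bytes:
  [0]=0xa1  [1]=0x68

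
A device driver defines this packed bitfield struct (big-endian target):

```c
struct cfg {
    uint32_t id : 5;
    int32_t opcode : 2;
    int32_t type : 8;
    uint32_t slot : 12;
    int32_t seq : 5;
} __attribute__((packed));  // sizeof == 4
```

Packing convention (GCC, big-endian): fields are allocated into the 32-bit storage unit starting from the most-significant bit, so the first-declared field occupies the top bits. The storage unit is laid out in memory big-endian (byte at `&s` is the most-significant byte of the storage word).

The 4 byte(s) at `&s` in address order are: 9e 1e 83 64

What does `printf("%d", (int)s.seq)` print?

[0]=0x9e [1]=0x1e [2]=0x83 [3]=0x64 (big-endian) → word 0x9e1e8364
id:5 @ bit 27 → (0x9e1e8364>>27)&0x1f = 0x13
opcode:2 @ bit 25 → (0x9e1e8364>>25)&0x3 = 0x3
type:8 @ bit 17 → (0x9e1e8364>>17)&0xff = 0xf
slot:12 @ bit 5 → (0x9e1e8364>>5)&0xfff = 0x41b
seq:5 @ bit 0 → (0x9e1e8364>>0)&0x1f = 0x4  ←
seq signed 5b, MSB=0: value = 4

4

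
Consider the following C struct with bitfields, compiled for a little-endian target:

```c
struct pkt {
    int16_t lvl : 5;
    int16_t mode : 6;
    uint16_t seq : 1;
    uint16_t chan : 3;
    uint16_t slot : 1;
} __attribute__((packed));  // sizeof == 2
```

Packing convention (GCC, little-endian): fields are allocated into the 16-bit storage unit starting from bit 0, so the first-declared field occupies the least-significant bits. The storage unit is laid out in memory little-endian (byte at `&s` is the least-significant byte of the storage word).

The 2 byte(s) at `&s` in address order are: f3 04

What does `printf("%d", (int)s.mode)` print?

-25

[0]=0xf3 [1]=0x04 (little-endian) → word 0x04f3
lvl [0+:5] = (word>>0) & 0x1f = 19
mode [5+:6] = (word>>5) & 0x3f = 39  ←
seq [11+:1] = (word>>11) & 0x1 = 0
chan [12+:3] = (word>>12) & 0x7 = 0
slot [15+:1] = (word>>15) & 0x1 = 0
mode signed 6b, MSB=1: 39 - 64 = -25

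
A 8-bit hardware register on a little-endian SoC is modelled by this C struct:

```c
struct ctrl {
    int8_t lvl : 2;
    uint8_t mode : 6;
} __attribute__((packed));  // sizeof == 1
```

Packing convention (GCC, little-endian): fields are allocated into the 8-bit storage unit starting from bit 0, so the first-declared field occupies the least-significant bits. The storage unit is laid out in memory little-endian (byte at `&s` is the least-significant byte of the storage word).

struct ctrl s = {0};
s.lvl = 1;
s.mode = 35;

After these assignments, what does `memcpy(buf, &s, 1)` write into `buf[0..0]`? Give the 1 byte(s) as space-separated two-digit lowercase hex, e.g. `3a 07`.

[0+:2] lvl=1 & 0x3 = 0x1; word=0x01
[2+:6] mode=35 & 0x3f = 0x23; word=0x8d
word = 0x8d → little-endian bytes:
  [0]=0x8d

8d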